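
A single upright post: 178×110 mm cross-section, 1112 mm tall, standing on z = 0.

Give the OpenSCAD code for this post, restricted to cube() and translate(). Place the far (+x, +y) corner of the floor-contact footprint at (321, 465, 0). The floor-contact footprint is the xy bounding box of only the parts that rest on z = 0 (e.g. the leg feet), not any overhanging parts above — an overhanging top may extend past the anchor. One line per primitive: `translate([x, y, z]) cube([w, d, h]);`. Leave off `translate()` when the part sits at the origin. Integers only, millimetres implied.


translate([143, 355, 0]) cube([178, 110, 1112]);


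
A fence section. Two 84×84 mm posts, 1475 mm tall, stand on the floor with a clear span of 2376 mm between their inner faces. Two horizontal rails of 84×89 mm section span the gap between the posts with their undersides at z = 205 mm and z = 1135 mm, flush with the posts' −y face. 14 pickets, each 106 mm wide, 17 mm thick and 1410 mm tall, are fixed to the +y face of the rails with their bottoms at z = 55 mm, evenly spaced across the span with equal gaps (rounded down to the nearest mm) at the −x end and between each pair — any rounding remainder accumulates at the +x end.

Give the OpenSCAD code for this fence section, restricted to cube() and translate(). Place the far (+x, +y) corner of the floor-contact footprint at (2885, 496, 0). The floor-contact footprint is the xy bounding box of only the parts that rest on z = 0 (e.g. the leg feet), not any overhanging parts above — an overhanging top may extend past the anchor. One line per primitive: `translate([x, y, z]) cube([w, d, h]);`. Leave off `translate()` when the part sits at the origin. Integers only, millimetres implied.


translate([341, 412, 0]) cube([84, 84, 1475]);
translate([2801, 412, 0]) cube([84, 84, 1475]);
translate([425, 412, 205]) cube([2376, 84, 89]);
translate([425, 412, 1135]) cube([2376, 84, 89]);
translate([484, 496, 55]) cube([106, 17, 1410]);
translate([649, 496, 55]) cube([106, 17, 1410]);
translate([814, 496, 55]) cube([106, 17, 1410]);
translate([979, 496, 55]) cube([106, 17, 1410]);
translate([1144, 496, 55]) cube([106, 17, 1410]);
translate([1309, 496, 55]) cube([106, 17, 1410]);
translate([1474, 496, 55]) cube([106, 17, 1410]);
translate([1639, 496, 55]) cube([106, 17, 1410]);
translate([1804, 496, 55]) cube([106, 17, 1410]);
translate([1969, 496, 55]) cube([106, 17, 1410]);
translate([2134, 496, 55]) cube([106, 17, 1410]);
translate([2299, 496, 55]) cube([106, 17, 1410]);
translate([2464, 496, 55]) cube([106, 17, 1410]);
translate([2629, 496, 55]) cube([106, 17, 1410]);


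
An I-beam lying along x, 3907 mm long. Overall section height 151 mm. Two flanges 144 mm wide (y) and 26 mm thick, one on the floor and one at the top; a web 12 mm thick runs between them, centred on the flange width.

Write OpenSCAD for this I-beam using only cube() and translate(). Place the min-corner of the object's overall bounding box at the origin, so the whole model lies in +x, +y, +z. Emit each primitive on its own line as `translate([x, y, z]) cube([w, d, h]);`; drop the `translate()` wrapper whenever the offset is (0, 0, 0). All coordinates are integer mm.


cube([3907, 144, 26]);
translate([0, 66, 26]) cube([3907, 12, 99]);
translate([0, 0, 125]) cube([3907, 144, 26]);


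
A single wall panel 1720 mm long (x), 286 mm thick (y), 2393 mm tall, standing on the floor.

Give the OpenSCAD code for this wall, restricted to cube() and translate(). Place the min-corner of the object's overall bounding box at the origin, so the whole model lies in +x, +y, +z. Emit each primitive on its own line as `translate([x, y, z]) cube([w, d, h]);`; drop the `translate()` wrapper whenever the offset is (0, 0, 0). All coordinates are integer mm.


cube([1720, 286, 2393]);


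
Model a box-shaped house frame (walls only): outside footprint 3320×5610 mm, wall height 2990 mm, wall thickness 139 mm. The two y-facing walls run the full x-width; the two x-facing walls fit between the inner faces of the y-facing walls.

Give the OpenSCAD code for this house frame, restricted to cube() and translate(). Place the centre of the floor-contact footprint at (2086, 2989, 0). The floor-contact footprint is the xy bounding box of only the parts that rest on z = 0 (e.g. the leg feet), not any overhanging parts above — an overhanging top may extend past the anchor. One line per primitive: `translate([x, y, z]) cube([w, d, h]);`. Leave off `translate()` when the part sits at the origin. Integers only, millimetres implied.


translate([426, 184, 0]) cube([3320, 139, 2990]);
translate([426, 5655, 0]) cube([3320, 139, 2990]);
translate([426, 323, 0]) cube([139, 5332, 2990]);
translate([3607, 323, 0]) cube([139, 5332, 2990]);


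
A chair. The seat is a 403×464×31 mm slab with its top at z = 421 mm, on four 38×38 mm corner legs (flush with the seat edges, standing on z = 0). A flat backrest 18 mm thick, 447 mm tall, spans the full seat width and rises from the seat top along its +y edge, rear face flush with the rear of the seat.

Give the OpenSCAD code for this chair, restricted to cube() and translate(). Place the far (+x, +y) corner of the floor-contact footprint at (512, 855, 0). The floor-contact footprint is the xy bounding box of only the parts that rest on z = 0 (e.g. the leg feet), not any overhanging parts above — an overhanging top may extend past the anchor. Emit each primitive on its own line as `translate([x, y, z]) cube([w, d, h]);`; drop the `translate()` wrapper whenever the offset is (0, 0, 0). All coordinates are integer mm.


// leg_h = 421 - 31 = 390
translate([109, 391, 390]) cube([403, 464, 31]);
translate([109, 391, 0]) cube([38, 38, 390]);
translate([474, 391, 0]) cube([38, 38, 390]);
translate([109, 817, 0]) cube([38, 38, 390]);
translate([474, 817, 0]) cube([38, 38, 390]);
translate([109, 837, 421]) cube([403, 18, 447]);


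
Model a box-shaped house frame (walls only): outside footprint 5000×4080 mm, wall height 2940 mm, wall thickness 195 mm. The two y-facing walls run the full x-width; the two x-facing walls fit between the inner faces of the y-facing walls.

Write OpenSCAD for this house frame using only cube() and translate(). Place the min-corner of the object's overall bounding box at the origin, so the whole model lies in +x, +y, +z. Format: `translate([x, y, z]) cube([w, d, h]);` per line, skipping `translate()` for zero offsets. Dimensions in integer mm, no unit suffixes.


cube([5000, 195, 2940]);
translate([0, 3885, 0]) cube([5000, 195, 2940]);
translate([0, 195, 0]) cube([195, 3690, 2940]);
translate([4805, 195, 0]) cube([195, 3690, 2940]);


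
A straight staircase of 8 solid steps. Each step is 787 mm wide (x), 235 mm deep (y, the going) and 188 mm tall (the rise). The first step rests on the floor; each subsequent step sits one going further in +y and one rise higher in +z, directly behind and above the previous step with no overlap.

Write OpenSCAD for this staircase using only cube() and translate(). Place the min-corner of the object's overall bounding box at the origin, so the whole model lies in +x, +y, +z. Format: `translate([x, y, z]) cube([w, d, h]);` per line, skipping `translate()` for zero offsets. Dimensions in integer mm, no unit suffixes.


cube([787, 235, 188]);
translate([0, 235, 188]) cube([787, 235, 188]);
translate([0, 470, 376]) cube([787, 235, 188]);
translate([0, 705, 564]) cube([787, 235, 188]);
translate([0, 940, 752]) cube([787, 235, 188]);
translate([0, 1175, 940]) cube([787, 235, 188]);
translate([0, 1410, 1128]) cube([787, 235, 188]);
translate([0, 1645, 1316]) cube([787, 235, 188]);


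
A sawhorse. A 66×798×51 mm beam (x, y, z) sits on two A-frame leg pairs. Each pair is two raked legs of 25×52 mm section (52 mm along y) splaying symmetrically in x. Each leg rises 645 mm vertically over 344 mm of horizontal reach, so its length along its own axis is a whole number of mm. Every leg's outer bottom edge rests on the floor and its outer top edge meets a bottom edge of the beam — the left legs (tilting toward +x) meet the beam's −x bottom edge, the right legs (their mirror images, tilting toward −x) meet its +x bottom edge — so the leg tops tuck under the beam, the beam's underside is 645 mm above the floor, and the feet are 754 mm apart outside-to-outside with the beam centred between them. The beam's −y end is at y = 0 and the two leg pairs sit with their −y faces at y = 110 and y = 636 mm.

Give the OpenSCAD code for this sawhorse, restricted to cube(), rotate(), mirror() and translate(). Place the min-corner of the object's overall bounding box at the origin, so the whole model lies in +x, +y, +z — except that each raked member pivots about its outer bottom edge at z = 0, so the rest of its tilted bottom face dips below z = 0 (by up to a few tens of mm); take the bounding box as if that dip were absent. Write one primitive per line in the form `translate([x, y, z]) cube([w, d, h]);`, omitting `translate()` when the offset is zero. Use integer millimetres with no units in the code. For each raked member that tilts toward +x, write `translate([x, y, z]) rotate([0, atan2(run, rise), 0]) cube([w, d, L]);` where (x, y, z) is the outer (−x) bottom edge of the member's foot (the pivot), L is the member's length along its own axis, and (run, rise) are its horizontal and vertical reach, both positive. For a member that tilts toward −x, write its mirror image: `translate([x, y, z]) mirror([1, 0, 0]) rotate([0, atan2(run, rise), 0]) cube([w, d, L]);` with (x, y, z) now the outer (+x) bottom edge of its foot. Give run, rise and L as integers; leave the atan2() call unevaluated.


translate([344, 0, 645]) cube([66, 798, 51]);
translate([0, 110, 0]) rotate([0, atan2(344, 645), 0]) cube([25, 52, 731]);
translate([754, 110, 0]) mirror([1, 0, 0]) rotate([0, atan2(344, 645), 0]) cube([25, 52, 731]);
translate([0, 636, 0]) rotate([0, atan2(344, 645), 0]) cube([25, 52, 731]);
translate([754, 636, 0]) mirror([1, 0, 0]) rotate([0, atan2(344, 645), 0]) cube([25, 52, 731]);


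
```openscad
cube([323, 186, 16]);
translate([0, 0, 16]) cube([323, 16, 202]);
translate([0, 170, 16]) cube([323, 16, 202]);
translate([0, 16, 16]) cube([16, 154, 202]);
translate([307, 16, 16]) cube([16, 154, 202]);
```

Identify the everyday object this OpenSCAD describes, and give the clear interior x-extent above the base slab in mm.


An open box. The internal width is 291 mm.

A 323×186 base slab with four walls standing on it — an open box. The base is 323 mm wide and the walls are 16 mm thick, so the internal width is 323 − 2 × 16 = 291 mm.


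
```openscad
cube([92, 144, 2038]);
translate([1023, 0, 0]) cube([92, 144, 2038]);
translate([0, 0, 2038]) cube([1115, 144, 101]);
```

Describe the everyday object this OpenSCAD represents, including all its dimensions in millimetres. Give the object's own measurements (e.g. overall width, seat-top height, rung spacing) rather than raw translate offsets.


A door frame. The clear opening is 931 mm wide and 2038 mm high. Two 92 mm wide jambs, 144 mm deep, stand either side of the opening from the floor to the top of the opening. A 101 mm thick head sits across the top of both jambs, spanning the full outside width of the frame.


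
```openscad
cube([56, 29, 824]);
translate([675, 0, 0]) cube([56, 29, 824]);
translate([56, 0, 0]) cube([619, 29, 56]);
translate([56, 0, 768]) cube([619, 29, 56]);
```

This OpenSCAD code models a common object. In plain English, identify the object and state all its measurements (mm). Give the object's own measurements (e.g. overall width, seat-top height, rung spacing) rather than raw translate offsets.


A rectangular picture frame lying in the x–z plane (depth along y). The opening is 619 mm wide (x) by 712 mm tall (z), surrounded by a border 56 mm wide on all four sides. The frame is 29 mm deep and is made of two full-height vertical stiles with two horizontal rails fitted between them.


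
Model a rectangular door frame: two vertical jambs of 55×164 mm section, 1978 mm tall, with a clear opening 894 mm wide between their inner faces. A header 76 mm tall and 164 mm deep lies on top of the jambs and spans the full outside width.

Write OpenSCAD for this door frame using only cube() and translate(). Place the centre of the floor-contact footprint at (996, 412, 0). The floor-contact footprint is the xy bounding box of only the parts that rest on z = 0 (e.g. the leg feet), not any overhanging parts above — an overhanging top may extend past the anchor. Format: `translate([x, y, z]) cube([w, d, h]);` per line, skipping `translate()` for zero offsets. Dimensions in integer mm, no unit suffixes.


translate([494, 330, 0]) cube([55, 164, 1978]);
translate([1443, 330, 0]) cube([55, 164, 1978]);
translate([494, 330, 1978]) cube([1004, 164, 76]);


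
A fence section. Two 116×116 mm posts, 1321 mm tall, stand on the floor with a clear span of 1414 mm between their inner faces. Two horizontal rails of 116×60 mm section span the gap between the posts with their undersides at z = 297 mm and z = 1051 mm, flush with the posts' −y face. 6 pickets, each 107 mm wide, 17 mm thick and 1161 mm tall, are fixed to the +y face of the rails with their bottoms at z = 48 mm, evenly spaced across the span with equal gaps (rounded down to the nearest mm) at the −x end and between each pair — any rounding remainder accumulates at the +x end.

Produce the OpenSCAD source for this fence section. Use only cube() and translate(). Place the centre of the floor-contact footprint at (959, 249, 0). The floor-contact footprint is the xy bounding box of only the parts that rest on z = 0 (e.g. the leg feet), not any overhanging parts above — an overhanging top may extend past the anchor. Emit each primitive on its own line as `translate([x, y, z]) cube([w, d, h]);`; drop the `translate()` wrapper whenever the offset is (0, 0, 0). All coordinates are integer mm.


translate([136, 191, 0]) cube([116, 116, 1321]);
translate([1666, 191, 0]) cube([116, 116, 1321]);
translate([252, 191, 297]) cube([1414, 116, 60]);
translate([252, 191, 1051]) cube([1414, 116, 60]);
translate([362, 307, 48]) cube([107, 17, 1161]);
translate([579, 307, 48]) cube([107, 17, 1161]);
translate([796, 307, 48]) cube([107, 17, 1161]);
translate([1013, 307, 48]) cube([107, 17, 1161]);
translate([1230, 307, 48]) cube([107, 17, 1161]);
translate([1447, 307, 48]) cube([107, 17, 1161]);


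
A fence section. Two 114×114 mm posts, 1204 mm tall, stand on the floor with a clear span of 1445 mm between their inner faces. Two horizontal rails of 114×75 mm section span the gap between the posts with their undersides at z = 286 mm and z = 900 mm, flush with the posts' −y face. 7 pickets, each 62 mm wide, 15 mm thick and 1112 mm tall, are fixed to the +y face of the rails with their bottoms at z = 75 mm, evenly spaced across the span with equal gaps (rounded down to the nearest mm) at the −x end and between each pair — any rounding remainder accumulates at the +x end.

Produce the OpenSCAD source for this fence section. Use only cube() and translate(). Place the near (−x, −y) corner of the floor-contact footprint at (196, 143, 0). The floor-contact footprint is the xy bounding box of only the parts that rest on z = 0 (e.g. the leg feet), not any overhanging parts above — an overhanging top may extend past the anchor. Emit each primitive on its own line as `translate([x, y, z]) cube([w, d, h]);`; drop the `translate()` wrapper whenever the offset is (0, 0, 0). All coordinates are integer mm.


translate([196, 143, 0]) cube([114, 114, 1204]);
translate([1755, 143, 0]) cube([114, 114, 1204]);
translate([310, 143, 286]) cube([1445, 114, 75]);
translate([310, 143, 900]) cube([1445, 114, 75]);
translate([436, 257, 75]) cube([62, 15, 1112]);
translate([624, 257, 75]) cube([62, 15, 1112]);
translate([812, 257, 75]) cube([62, 15, 1112]);
translate([1000, 257, 75]) cube([62, 15, 1112]);
translate([1188, 257, 75]) cube([62, 15, 1112]);
translate([1376, 257, 75]) cube([62, 15, 1112]);
translate([1564, 257, 75]) cube([62, 15, 1112]);


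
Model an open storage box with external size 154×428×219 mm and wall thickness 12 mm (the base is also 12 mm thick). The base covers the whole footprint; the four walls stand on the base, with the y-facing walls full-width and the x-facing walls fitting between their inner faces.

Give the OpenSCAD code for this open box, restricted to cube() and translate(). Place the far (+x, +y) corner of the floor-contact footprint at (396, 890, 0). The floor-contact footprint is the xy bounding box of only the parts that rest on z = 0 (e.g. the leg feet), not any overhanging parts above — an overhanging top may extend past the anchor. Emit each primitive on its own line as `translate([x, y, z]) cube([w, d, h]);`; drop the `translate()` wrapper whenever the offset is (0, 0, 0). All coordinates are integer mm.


translate([242, 462, 0]) cube([154, 428, 12]);
translate([242, 462, 12]) cube([154, 12, 207]);
translate([242, 878, 12]) cube([154, 12, 207]);
translate([242, 474, 12]) cube([12, 404, 207]);
translate([384, 474, 12]) cube([12, 404, 207]);


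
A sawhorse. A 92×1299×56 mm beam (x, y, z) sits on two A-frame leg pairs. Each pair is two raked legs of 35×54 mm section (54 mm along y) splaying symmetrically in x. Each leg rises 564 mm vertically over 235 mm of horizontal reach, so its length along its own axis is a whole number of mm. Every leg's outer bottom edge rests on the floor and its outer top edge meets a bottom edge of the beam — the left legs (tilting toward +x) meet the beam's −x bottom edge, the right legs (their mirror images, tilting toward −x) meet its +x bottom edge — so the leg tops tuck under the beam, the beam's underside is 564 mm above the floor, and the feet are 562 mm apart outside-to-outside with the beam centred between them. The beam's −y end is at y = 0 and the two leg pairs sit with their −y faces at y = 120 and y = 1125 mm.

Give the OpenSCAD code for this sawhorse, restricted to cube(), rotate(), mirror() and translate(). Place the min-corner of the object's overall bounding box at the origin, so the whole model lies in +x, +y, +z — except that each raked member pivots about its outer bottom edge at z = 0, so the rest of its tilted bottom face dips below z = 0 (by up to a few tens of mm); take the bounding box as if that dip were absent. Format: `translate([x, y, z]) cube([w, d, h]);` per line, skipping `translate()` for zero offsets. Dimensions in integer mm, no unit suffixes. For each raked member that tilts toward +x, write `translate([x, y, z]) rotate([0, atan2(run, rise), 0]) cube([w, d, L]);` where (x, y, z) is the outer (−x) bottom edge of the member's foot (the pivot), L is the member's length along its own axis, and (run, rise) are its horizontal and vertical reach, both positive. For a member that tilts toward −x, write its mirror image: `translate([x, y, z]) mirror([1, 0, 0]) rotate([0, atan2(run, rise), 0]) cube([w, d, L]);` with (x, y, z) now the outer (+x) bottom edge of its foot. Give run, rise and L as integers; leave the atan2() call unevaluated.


// leg length = √(235² + 564²) = 611
// right-leg outer foot x = 2·235 + 92 = 562
// beam min-corner = (235, 0, 564)
translate([235, 0, 564]) cube([92, 1299, 56]);
translate([0, 120, 0]) rotate([0, atan2(235, 564), 0]) cube([35, 54, 611]);
translate([562, 120, 0]) mirror([1, 0, 0]) rotate([0, atan2(235, 564), 0]) cube([35, 54, 611]);
translate([0, 1125, 0]) rotate([0, atan2(235, 564), 0]) cube([35, 54, 611]);
translate([562, 1125, 0]) mirror([1, 0, 0]) rotate([0, atan2(235, 564), 0]) cube([35, 54, 611]);


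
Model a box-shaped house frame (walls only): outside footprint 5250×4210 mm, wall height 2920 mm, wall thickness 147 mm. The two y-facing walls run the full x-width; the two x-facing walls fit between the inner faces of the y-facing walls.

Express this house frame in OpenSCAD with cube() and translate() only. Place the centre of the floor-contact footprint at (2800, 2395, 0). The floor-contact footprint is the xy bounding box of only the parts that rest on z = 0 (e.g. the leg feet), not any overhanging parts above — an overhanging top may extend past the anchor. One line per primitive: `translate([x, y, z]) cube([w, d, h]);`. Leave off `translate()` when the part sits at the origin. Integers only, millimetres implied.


translate([175, 290, 0]) cube([5250, 147, 2920]);
translate([175, 4353, 0]) cube([5250, 147, 2920]);
translate([175, 437, 0]) cube([147, 3916, 2920]);
translate([5278, 437, 0]) cube([147, 3916, 2920]);


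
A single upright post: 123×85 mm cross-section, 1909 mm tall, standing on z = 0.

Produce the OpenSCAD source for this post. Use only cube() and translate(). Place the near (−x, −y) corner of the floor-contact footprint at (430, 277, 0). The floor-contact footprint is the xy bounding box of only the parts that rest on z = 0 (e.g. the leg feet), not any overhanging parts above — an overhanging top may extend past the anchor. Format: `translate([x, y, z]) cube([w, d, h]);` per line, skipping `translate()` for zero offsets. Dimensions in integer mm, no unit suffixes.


translate([430, 277, 0]) cube([123, 85, 1909]);


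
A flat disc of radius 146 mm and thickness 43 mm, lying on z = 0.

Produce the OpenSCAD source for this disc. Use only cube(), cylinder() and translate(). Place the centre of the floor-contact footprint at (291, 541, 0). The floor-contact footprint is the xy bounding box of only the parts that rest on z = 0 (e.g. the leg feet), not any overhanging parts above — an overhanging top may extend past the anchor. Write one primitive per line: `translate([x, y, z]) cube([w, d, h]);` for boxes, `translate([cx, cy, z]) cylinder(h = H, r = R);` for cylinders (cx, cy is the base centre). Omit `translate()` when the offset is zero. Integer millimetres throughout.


translate([291, 541, 0]) cylinder(h = 43, r = 146);


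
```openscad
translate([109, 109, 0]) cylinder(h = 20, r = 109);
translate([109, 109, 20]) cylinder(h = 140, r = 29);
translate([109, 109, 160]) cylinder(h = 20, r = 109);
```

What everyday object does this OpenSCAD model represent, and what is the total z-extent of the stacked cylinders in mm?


A spool. The overall height is 180 mm.

Three coaxial cylinders, large–small–large — a spool. Two 20 mm flanges and a 140 mm core give 20 + 140 + 20 = 180 mm.


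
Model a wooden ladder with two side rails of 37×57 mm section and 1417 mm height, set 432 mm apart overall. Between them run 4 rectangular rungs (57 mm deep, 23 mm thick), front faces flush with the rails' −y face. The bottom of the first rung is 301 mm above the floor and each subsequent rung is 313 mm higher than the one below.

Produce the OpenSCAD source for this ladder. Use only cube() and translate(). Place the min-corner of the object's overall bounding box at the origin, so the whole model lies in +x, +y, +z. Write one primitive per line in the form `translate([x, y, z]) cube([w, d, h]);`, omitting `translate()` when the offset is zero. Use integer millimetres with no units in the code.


// rung span = 432 - 2*37 = 358
// rung[k] z = 301 + k*313
cube([37, 57, 1417]);
translate([395, 0, 0]) cube([37, 57, 1417]);
translate([37, 0, 301]) cube([358, 57, 23]);
translate([37, 0, 614]) cube([358, 57, 23]);
translate([37, 0, 927]) cube([358, 57, 23]);
translate([37, 0, 1240]) cube([358, 57, 23]);


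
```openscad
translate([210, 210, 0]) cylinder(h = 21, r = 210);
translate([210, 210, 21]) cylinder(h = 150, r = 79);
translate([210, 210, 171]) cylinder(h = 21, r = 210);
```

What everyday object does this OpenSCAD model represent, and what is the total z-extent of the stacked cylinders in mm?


A spool. The overall height is 192 mm.

Three coaxial cylinders, large–small–large — a spool. Two 21 mm flanges and a 150 mm core give 21 + 150 + 21 = 192 mm.


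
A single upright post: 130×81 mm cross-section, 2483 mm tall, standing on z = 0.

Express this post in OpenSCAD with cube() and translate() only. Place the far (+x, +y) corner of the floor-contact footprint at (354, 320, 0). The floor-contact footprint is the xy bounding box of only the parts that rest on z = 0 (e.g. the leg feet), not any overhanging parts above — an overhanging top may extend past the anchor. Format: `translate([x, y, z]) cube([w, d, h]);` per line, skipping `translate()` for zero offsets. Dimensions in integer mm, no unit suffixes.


translate([224, 239, 0]) cube([130, 81, 2483]);


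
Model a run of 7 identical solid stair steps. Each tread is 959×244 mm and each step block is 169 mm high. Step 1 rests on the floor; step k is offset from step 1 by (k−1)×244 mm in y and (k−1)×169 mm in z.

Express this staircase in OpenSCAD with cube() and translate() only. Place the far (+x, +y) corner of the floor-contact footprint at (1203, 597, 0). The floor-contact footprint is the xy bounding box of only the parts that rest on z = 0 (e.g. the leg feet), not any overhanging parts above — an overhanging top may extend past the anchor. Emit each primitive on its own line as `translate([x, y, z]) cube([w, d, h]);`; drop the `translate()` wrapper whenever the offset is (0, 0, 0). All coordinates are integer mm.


translate([244, 353, 0]) cube([959, 244, 169]);
translate([244, 597, 169]) cube([959, 244, 169]);
translate([244, 841, 338]) cube([959, 244, 169]);
translate([244, 1085, 507]) cube([959, 244, 169]);
translate([244, 1329, 676]) cube([959, 244, 169]);
translate([244, 1573, 845]) cube([959, 244, 169]);
translate([244, 1817, 1014]) cube([959, 244, 169]);


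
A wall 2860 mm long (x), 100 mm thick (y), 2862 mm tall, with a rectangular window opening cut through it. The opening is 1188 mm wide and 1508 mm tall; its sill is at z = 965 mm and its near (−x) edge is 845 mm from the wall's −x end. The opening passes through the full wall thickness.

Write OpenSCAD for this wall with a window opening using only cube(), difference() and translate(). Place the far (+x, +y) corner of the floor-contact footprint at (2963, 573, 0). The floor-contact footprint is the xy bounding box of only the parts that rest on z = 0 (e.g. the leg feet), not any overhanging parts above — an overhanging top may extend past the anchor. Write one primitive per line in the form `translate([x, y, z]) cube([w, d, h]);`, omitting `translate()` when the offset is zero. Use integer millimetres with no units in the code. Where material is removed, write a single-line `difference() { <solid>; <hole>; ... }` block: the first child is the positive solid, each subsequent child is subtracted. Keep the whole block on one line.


difference() { translate([103, 473, 0]) cube([2860, 100, 2862]); translate([948, 473, 965]) cube([1188, 100, 1508]); }


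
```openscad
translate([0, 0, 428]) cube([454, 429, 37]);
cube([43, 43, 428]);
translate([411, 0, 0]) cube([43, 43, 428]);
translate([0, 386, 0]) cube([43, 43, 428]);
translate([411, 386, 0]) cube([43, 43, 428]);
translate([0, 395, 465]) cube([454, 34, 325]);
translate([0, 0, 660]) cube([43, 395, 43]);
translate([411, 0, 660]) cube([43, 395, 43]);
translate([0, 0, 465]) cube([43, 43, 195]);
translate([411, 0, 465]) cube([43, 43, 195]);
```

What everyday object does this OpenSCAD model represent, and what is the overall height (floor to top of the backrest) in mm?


A chair. The overall height is 790 mm.

A slab on four corner posts with a tall panel at the back — a chair. The seat slab sits at z = 428 with thickness 37, and the 325 mm backrest starts at the seat top, so the overall height is 428 + 37 + 325 = 790 mm.


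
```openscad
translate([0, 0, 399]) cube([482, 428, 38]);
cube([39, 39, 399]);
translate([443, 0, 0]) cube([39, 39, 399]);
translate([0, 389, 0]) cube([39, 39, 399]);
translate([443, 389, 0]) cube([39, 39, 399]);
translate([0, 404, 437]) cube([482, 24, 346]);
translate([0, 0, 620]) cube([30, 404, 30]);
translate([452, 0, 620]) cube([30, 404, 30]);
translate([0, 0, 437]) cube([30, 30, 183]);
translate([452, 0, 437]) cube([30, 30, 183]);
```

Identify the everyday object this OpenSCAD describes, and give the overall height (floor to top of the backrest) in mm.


A chair. The overall height is 783 mm.

A slab on four corner posts with a tall panel at the back — a chair. The seat slab sits at z = 399 with thickness 38, and the 346 mm backrest starts at the seat top, so the overall height is 399 + 38 + 346 = 783 mm.


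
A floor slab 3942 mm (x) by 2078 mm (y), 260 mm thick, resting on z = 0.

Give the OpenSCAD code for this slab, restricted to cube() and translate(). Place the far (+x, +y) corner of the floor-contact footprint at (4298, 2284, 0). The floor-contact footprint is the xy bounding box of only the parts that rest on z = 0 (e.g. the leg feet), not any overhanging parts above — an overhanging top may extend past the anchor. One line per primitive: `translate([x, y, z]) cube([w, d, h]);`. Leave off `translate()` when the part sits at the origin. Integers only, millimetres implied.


translate([356, 206, 0]) cube([3942, 2078, 260]);


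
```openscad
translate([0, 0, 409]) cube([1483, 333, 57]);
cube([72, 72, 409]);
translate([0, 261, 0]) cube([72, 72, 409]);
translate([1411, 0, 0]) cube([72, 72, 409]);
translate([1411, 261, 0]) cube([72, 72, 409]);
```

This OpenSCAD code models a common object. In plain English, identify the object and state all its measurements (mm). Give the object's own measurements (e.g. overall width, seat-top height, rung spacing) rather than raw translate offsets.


A long wooden bench with a 1483 mm (x) × 333 mm (y) seat, 57 mm thick, its top surface 466 mm above the floor. Four 72 mm square legs at the seat corners, flush with the edges, run from z = 0 to the seat underside.


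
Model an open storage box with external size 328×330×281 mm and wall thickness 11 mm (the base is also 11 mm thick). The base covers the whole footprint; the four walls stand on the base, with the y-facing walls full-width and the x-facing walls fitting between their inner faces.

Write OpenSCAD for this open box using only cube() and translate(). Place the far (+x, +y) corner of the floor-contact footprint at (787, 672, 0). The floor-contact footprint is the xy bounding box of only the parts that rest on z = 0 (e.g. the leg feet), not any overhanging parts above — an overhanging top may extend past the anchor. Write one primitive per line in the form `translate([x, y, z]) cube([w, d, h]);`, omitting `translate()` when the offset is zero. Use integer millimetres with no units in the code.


translate([459, 342, 0]) cube([328, 330, 11]);
translate([459, 342, 11]) cube([328, 11, 270]);
translate([459, 661, 11]) cube([328, 11, 270]);
translate([459, 353, 11]) cube([11, 308, 270]);
translate([776, 353, 11]) cube([11, 308, 270]);


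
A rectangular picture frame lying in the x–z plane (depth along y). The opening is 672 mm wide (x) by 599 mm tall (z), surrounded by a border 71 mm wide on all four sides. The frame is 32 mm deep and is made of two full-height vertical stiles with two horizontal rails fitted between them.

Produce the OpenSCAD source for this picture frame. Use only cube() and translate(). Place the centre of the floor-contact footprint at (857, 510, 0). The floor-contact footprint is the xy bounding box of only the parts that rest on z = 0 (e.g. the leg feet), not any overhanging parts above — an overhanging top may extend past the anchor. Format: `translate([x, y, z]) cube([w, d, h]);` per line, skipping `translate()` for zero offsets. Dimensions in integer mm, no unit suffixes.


translate([450, 494, 0]) cube([71, 32, 741]);
translate([1193, 494, 0]) cube([71, 32, 741]);
translate([521, 494, 0]) cube([672, 32, 71]);
translate([521, 494, 670]) cube([672, 32, 71]);


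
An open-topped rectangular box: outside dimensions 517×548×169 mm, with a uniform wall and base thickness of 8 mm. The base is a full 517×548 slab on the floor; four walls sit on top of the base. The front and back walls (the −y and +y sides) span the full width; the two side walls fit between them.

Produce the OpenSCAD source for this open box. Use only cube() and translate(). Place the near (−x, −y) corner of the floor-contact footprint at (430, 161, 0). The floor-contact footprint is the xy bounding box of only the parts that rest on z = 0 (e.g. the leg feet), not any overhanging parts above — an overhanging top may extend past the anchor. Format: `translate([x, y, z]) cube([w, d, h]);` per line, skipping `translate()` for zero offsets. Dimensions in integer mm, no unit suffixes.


translate([430, 161, 0]) cube([517, 548, 8]);
translate([430, 161, 8]) cube([517, 8, 161]);
translate([430, 701, 8]) cube([517, 8, 161]);
translate([430, 169, 8]) cube([8, 532, 161]);
translate([939, 169, 8]) cube([8, 532, 161]);


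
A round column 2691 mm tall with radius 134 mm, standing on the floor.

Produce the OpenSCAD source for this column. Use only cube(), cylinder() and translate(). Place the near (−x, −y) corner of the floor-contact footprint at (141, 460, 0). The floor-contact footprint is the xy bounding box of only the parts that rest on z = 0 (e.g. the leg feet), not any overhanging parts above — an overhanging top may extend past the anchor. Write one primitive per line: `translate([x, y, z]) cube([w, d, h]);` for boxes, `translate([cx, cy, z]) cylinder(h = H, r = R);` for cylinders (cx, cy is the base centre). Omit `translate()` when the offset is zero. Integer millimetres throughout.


translate([275, 594, 0]) cylinder(h = 2691, r = 134);


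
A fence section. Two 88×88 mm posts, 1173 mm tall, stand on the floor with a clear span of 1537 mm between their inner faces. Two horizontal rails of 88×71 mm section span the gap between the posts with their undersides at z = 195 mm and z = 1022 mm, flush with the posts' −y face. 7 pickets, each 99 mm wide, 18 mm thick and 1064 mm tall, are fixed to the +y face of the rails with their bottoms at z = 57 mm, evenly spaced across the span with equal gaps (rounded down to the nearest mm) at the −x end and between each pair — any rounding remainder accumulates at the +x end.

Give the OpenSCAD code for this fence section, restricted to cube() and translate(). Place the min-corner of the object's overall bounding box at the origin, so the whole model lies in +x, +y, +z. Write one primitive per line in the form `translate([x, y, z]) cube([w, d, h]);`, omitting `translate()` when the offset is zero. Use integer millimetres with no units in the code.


cube([88, 88, 1173]);
translate([1625, 0, 0]) cube([88, 88, 1173]);
translate([88, 0, 195]) cube([1537, 88, 71]);
translate([88, 0, 1022]) cube([1537, 88, 71]);
translate([193, 88, 57]) cube([99, 18, 1064]);
translate([397, 88, 57]) cube([99, 18, 1064]);
translate([601, 88, 57]) cube([99, 18, 1064]);
translate([805, 88, 57]) cube([99, 18, 1064]);
translate([1009, 88, 57]) cube([99, 18, 1064]);
translate([1213, 88, 57]) cube([99, 18, 1064]);
translate([1417, 88, 57]) cube([99, 18, 1064]);


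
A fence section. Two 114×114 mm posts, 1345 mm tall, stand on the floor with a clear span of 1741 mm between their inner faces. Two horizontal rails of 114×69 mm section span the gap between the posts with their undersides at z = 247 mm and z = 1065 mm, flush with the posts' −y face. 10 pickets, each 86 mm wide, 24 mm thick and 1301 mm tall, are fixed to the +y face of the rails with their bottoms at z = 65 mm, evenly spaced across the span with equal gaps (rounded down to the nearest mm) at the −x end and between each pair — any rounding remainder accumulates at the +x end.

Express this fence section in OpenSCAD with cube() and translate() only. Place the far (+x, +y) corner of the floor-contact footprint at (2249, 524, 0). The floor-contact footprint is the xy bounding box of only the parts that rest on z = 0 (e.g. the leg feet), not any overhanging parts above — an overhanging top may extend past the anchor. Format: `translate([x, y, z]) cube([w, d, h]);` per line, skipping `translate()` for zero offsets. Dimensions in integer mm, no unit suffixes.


translate([280, 410, 0]) cube([114, 114, 1345]);
translate([2135, 410, 0]) cube([114, 114, 1345]);
translate([394, 410, 247]) cube([1741, 114, 69]);
translate([394, 410, 1065]) cube([1741, 114, 69]);
translate([474, 524, 65]) cube([86, 24, 1301]);
translate([640, 524, 65]) cube([86, 24, 1301]);
translate([806, 524, 65]) cube([86, 24, 1301]);
translate([972, 524, 65]) cube([86, 24, 1301]);
translate([1138, 524, 65]) cube([86, 24, 1301]);
translate([1304, 524, 65]) cube([86, 24, 1301]);
translate([1470, 524, 65]) cube([86, 24, 1301]);
translate([1636, 524, 65]) cube([86, 24, 1301]);
translate([1802, 524, 65]) cube([86, 24, 1301]);
translate([1968, 524, 65]) cube([86, 24, 1301]);


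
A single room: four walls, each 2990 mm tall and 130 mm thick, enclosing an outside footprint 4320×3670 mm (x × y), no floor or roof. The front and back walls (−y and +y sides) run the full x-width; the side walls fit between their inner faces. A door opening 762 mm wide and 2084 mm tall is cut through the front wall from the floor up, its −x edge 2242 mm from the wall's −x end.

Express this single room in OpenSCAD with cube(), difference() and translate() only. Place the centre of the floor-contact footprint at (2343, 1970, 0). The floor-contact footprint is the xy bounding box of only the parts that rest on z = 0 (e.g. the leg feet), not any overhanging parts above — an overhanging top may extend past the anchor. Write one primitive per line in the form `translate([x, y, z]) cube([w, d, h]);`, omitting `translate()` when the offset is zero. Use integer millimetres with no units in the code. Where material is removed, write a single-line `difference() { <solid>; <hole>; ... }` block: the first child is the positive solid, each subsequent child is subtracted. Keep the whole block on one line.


difference() { translate([183, 135, 0]) cube([4320, 130, 2990]); translate([2425, 135, 0]) cube([762, 130, 2084]); }
translate([183, 3675, 0]) cube([4320, 130, 2990]);
translate([183, 265, 0]) cube([130, 3410, 2990]);
translate([4373, 265, 0]) cube([130, 3410, 2990]);


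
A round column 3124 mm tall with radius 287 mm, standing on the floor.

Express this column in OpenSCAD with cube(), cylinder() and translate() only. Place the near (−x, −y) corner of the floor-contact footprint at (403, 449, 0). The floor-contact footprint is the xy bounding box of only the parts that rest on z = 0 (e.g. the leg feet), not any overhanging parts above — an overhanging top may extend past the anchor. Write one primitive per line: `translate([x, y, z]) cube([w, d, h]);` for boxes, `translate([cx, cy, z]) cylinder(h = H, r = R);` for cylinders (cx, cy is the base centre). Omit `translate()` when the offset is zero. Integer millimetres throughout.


translate([690, 736, 0]) cylinder(h = 3124, r = 287);


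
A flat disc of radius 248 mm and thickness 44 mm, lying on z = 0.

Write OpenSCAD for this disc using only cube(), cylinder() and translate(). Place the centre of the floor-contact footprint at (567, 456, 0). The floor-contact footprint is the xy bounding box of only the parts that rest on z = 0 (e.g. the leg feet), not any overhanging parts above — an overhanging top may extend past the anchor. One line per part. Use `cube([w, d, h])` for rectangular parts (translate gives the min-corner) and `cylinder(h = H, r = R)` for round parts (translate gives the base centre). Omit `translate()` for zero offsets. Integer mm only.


translate([567, 456, 0]) cylinder(h = 44, r = 248);


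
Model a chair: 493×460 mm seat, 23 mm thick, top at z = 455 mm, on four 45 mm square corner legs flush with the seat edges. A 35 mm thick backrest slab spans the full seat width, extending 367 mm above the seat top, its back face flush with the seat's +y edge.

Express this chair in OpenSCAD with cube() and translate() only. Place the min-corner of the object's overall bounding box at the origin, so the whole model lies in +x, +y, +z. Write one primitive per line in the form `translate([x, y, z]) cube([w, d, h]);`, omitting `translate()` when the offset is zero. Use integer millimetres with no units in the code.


translate([0, 0, 432]) cube([493, 460, 23]);
cube([45, 45, 432]);
translate([448, 0, 0]) cube([45, 45, 432]);
translate([0, 415, 0]) cube([45, 45, 432]);
translate([448, 415, 0]) cube([45, 45, 432]);
translate([0, 425, 455]) cube([493, 35, 367]);
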